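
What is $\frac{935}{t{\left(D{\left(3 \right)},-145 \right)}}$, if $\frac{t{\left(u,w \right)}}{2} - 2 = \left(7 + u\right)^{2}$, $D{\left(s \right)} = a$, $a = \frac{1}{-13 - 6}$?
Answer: $\frac{337535}{36292} \approx 9.3005$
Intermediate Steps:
$a = - \frac{1}{19}$ ($a = \frac{1}{-19} = - \frac{1}{19} \approx -0.052632$)
$D{\left(s \right)} = - \frac{1}{19}$
$t{\left(u,w \right)} = 4 + 2 \left(7 + u\right)^{2}$
$\frac{935}{t{\left(D{\left(3 \right)},-145 \right)}} = \frac{935}{4 + 2 \left(7 - \frac{1}{19}\right)^{2}} = \frac{935}{4 + 2 \left(\frac{132}{19}\right)^{2}} = \frac{935}{4 + 2 \cdot \frac{17424}{361}} = \frac{935}{4 + \frac{34848}{361}} = \frac{935}{\frac{36292}{361}} = 935 \cdot \frac{361}{36292} = \frac{337535}{36292}$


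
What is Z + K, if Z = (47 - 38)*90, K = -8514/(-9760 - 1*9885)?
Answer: 15920964/19645 ≈ 810.43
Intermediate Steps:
K = 8514/19645 (K = -8514/(-9760 - 9885) = -8514/(-19645) = -8514*(-1/19645) = 8514/19645 ≈ 0.43339)
Z = 810 (Z = 9*90 = 810)
Z + K = 810 + 8514/19645 = 15920964/19645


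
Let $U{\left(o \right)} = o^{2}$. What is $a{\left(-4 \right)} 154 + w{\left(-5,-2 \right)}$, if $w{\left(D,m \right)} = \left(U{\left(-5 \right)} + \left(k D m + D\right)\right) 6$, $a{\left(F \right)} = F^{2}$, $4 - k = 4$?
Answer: $2584$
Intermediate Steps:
$k = 0$ ($k = 4 - 4 = 0$)
$w{\left(D,m \right)} = 150 + 6 D$ ($w{\left(D,m \right)} = \left(\left(-5\right)^{2} + \left(0 D m + D\right)\right) 6 = \left(25 + \left(0 m + D\right)\right) 6 = \left(25 + \left(0 + D\right)\right) 6 = \left(25 + D\right) 6 = 150 + 6 D$)
$a{\left(-4 \right)} 154 + w{\left(-5,-2 \right)} = \left(-4\right)^{2} \cdot 154 + \left(150 + 6 \left(-5\right)\right) = 16 \cdot 154 + \left(150 - 30\right) = 2464 + 120 = 2584$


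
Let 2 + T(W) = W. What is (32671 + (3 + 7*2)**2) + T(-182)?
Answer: 32776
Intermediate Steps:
T(W) = -2 + W
(32671 + (3 + 7*2)**2) + T(-182) = (32671 + (3 + 7*2)**2) + (-2 - 182) = (32671 + (3 + 14)**2) - 184 = (32671 + 17**2) - 184 = (32671 + 289) - 184 = 32960 - 184 = 32776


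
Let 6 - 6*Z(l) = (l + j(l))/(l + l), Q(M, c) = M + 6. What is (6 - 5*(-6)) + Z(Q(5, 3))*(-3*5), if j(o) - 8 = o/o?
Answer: 256/11 ≈ 23.273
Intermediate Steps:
Q(M, c) = 6 + M
j(o) = 9 (j(o) = 8 + o/o = 8 + 1 = 9)
Z(l) = 1 - (9 + l)/(12*l) (Z(l) = 1 - (l + 9)/(6*(l + l)) = 1 - (9 + l)/(6*(2*l)) = 1 - (9 + l)*1/(2*l)/6 = 1 - (9 + l)/(12*l))
(6 - 5*(-6)) + Z(Q(5, 3))*(-3*5) = (6 - 5*(-6)) + ((-9 + 11*(6 + 5))/(12*(6 + 5)))*(-3*5) = (6 + 30) + ((1/12)*(-9 + 11*11)/11)*(-15) = 36 + ((1/12)*(1/11)*(-9 + 121))*(-15) = 36 + ((1/12)*(1/11)*112)*(-15) = 36 + (28/33)*(-15) = 36 - 140/11 = 256/11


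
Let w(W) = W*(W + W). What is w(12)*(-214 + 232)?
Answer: 5184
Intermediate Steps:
w(W) = 2*W² (w(W) = W*(2*W) = 2*W²)
w(12)*(-214 + 232) = (2*12²)*(-214 + 232) = (2*144)*18 = 288*18 = 5184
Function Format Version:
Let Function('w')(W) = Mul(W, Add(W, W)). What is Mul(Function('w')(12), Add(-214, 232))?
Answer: 5184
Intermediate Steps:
Function('w')(W) = Mul(2, Pow(W, 2)) (Function('w')(W) = Mul(W, Mul(2, W)) = Mul(2, Pow(W, 2)))
Mul(Function('w')(12), Add(-214, 232)) = Mul(Mul(2, Pow(12, 2)), Add(-214, 232)) = Mul(Mul(2, 144), 18) = Mul(288, 18) = 5184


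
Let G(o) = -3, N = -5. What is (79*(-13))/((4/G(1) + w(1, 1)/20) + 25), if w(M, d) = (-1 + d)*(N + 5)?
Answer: -3081/71 ≈ -43.394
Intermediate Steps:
w(M, d) = 0 (w(M, d) = (-1 + d)*(-5 + 5) = (-1 + d)*0 = 0)
(79*(-13))/((4/G(1) + w(1, 1)/20) + 25) = (79*(-13))/((4/(-3) + 0/20) + 25) = -1027/((4*(-1/3) + 0*(1/20)) + 25) = -1027/((-4/3 + 0) + 25) = -1027/(-4/3 + 25) = -1027/71/3 = -1027*3/71 = -3081/71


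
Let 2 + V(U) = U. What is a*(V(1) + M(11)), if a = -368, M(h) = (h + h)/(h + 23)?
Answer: 2208/17 ≈ 129.88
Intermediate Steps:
M(h) = 2*h/(23 + h) (M(h) = (2*h)/(23 + h) = 2*h/(23 + h))
V(U) = -2 + U
a*(V(1) + M(11)) = -368*((-2 + 1) + 2*11/(23 + 11)) = -368*(-1 + 2*11/34) = -368*(-1 + 2*11*(1/34)) = -368*(-1 + 11/17) = -368*(-6/17) = 2208/17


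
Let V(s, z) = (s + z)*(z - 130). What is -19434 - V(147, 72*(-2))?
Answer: -18612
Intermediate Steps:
V(s, z) = (-130 + z)*(s + z) (V(s, z) = (s + z)*(-130 + z) = (-130 + z)*(s + z))
-19434 - V(147, 72*(-2)) = -19434 - ((72*(-2))**2 - 130*147 - 9360*(-2) + 147*(72*(-2))) = -19434 - ((-144)**2 - 19110 - 130*(-144) + 147*(-144)) = -19434 - (20736 - 19110 + 18720 - 21168) = -19434 - 1*(-822) = -19434 + 822 = -18612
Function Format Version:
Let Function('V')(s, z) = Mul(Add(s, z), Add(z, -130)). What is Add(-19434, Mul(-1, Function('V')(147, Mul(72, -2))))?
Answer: -18612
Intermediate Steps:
Function('V')(s, z) = Mul(Add(-130, z), Add(s, z)) (Function('V')(s, z) = Mul(Add(s, z), Add(-130, z)) = Mul(Add(-130, z), Add(s, z)))
Add(-19434, Mul(-1, Function('V')(147, Mul(72, -2)))) = Add(-19434, Mul(-1, Add(Pow(Mul(72, -2), 2), Mul(-130, 147), Mul(-130, Mul(72, -2)), Mul(147, Mul(72, -2))))) = Add(-19434, Mul(-1, Add(Pow(-144, 2), -19110, Mul(-130, -144), Mul(147, -144)))) = Add(-19434, Mul(-1, Add(20736, -19110, 18720, -21168))) = Add(-19434, Mul(-1, -822)) = Add(-19434, 822) = -18612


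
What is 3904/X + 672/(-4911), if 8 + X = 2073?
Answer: 5928288/3380405 ≈ 1.7537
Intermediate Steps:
X = 2065 (X = -8 + 2073 = 2065)
3904/X + 672/(-4911) = 3904/2065 + 672/(-4911) = 3904*(1/2065) + 672*(-1/4911) = 3904/2065 - 224/1637 = 5928288/3380405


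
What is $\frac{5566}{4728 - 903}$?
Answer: $\frac{5566}{3825} \approx 1.4552$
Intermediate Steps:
$\frac{5566}{4728 - 903} = \frac{5566}{3825}$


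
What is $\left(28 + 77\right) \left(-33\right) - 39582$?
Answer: $-43047$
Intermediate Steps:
$\left(28 + 77\right) \left(-33\right) - 39582 = 105 \left(-33\right) - 39582 = -3465 - 39582 = -43047$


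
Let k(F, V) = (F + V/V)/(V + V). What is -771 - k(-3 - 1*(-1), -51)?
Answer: -78643/102 ≈ -771.01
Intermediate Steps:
k(F, V) = (1 + F)/(2*V) (k(F, V) = (F + 1)/((2*V)) = (1 + F)*(1/(2*V)) = (1 + F)/(2*V))
-771 - k(-3 - 1*(-1), -51) = -771 - (1 + (-3 - 1*(-1)))/(2*(-51)) = -771 - (-1)*(1 + (-3 + 1))/(2*51) = -771 - (-1)*(1 - 2)/(2*51) = -771 - (-1)*(-1)/(2*51) = -771 - 1*1/102 = -771 - 1/102 = -78643/102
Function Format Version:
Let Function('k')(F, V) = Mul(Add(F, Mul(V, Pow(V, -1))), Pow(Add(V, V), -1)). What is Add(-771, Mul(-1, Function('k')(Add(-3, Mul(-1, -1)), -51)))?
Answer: Rational(-78643, 102) ≈ -771.01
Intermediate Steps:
Function('k')(F, V) = Mul(Rational(1, 2), Pow(V, -1), Add(1, F)) (Function('k')(F, V) = Mul(Add(F, 1), Pow(Mul(2, V), -1)) = Mul(Add(1, F), Mul(Rational(1, 2), Pow(V, -1))) = Mul(Rational(1, 2), Pow(V, -1), Add(1, F)))
Add(-771, Mul(-1, Function('k')(Add(-3, Mul(-1, -1)), -51))) = Add(-771, Mul(-1, Mul(Rational(1, 2), Pow(-51, -1), Add(1, Add(-3, Mul(-1, -1)))))) = Add(-771, Mul(-1, Mul(Rational(1, 2), Rational(-1, 51), Add(1, Add(-3, 1))))) = Add(-771, Mul(-1, Mul(Rational(1, 2), Rational(-1, 51), Add(1, -2)))) = Add(-771, Mul(-1, Mul(Rational(1, 2), Rational(-1, 51), -1))) = Add(-771, Mul(-1, Rational(1, 102))) = Add(-771, Rational(-1, 102)) = Rational(-78643, 102)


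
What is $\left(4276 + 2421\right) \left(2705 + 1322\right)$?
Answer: $26968819$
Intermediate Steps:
$\left(4276 + 2421\right) \left(2705 + 1322\right) = 6697 \cdot 4027 = 26968819$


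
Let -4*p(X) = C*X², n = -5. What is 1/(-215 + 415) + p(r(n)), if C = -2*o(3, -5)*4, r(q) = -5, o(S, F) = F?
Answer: -49999/200 ≈ -250.00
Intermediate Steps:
C = 40 (C = -2*(-5)*4 = 10*4 = 40)
p(X) = -10*X²
1/(-215 + 415) + p(r(n)) = 1/(-215 + 415) - 10*(-5)² = 1/200 - 10*25 = 1/200 - 250 = -49999/200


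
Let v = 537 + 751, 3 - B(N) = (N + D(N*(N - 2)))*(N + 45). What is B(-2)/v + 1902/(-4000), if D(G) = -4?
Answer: -87861/322000 ≈ -0.27286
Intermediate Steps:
B(N) = 3 - (-4 + N)*(45 + N) (B(N) = 3 - (N - 4)*(N + 45) = 3 - (-4 + N)*(45 + N))
v = 1288
B(-2)/v + 1902/(-4000) = (183 - 1*(-2)**2 - 41*(-2))/1288 + 1902/(-4000) = (183 - 1*4 + 82)*(1/1288) + 1902*(-1/4000) = (183 - 4 + 82)*(1/1288) - 951/2000 = 261*(1/1288) - 951/2000 = 261/1288 - 951/2000 = -87861/322000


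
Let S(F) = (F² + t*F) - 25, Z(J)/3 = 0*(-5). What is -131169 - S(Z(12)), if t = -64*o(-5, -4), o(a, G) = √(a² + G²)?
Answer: -131144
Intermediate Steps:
Z(J) = 0 (Z(J) = 3*(0*(-5)) = 3*0 = 0)
o(a, G) = √(G² + a²)
t = -64*√41 (t = -64*√((-4)² + (-5)²) = -64*√(16 + 25) = -64*√41 ≈ -409.80)
S(F) = -25 + F² - 64*F*√41 (S(F) = (F² + (-64*√41)*F) - 25 = (F² - 64*F*√41) - 25 = -25 + F² - 64*F*√41)
-131169 - S(Z(12)) = -131169 - (-25 + 0² - 64*0*√41) = -131169 - (-25 + 0 + 0) = -131169 - 1*(-25) = -131169 + 25 = -131144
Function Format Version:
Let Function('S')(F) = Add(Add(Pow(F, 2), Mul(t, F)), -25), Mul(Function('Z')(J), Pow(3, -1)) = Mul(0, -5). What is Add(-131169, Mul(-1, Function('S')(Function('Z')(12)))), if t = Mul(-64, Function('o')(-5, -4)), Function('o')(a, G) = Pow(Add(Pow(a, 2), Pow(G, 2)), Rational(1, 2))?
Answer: -131144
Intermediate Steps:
Function('Z')(J) = 0 (Function('Z')(J) = Mul(3, Mul(0, -5)) = Mul(3, 0) = 0)
Function('o')(a, G) = Pow(Add(Pow(G, 2), Pow(a, 2)), Rational(1, 2))
t = Mul(-64, Pow(41, Rational(1, 2))) (t = Mul(-64, Pow(Add(Pow(-4, 2), Pow(-5, 2)), Rational(1, 2))) = Mul(-64, Pow(Add(16, 25), Rational(1, 2))) = Mul(-64, Pow(41, Rational(1, 2))) ≈ -409.80)
Function('S')(F) = Add(-25, Pow(F, 2), Mul(-64, F, Pow(41, Rational(1, 2)))) (Function('S')(F) = Add(Add(Pow(F, 2), Mul(Mul(-64, Pow(41, Rational(1, 2))), F)), -25) = Add(Add(Pow(F, 2), Mul(-64, F, Pow(41, Rational(1, 2)))), -25) = Add(-25, Pow(F, 2), Mul(-64, F, Pow(41, Rational(1, 2)))))
Add(-131169, Mul(-1, Function('S')(Function('Z')(12)))) = Add(-131169, Mul(-1, Add(-25, Pow(0, 2), Mul(-64, 0, Pow(41, Rational(1, 2)))))) = Add(-131169, Mul(-1, Add(-25, 0, 0))) = Add(-131169, Mul(-1, -25)) = Add(-131169, 25) = -131144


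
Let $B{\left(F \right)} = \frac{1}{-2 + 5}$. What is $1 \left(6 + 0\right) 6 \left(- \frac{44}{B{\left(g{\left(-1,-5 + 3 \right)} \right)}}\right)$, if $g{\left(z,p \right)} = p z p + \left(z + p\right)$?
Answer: $-4752$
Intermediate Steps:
$g{\left(z,p \right)} = p + z + z p^{2}$ ($g{\left(z,p \right)} = z p^{2} + \left(p + z\right) = p + z + z p^{2}$)
$B{\left(F \right)} = \frac{1}{3}$
$1 \left(6 + 0\right) 6 \left(- \frac{44}{B{\left(g{\left(-1,-5 + 3 \right)} \right)}}\right) = 1 \left(6 + 0\right) 6 \left(- 44 \frac{1}{\frac{1}{3}}\right) = 1 \cdot 6 \cdot 6 \left(\left(-44\right) 3\right) = 1 \cdot 36 \left(-132\right) = 36 \left(-132\right) = -4752$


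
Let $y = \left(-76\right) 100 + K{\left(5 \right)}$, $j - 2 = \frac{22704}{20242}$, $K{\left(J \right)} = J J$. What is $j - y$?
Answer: $\frac{76698169}{10121} \approx 7578.1$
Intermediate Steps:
$K{\left(J \right)} = J^{2}$
$j = \frac{31594}{10121}$ ($j = 2 + \frac{22704}{20242} = 2 + 22704 \cdot \frac{1}{20242} = 2 + \frac{11352}{10121} = \frac{31594}{10121} \approx 3.1216$)
$y = -7575$ ($y = \left(-76\right) 100 + 5^{2} = -7600 + 25 = -7575$)
$j - y = \frac{31594}{10121} - -7575 = \frac{31594}{10121} + 7575 = \frac{76698169}{10121}$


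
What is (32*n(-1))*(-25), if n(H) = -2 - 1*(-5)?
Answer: -2400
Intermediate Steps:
n(H) = 3 (n(H) = -2 + 5 = 3)
(32*n(-1))*(-25) = (32*3)*(-25) = 96*(-25) = -2400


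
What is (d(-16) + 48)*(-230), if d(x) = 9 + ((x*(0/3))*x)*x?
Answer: -13110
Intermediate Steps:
d(x) = 9 (d(x) = 9 + ((x*(0*(1/3)))*x)*x = 9 + ((x*0)*x)*x = 9 + (0*x)*x = 9 + 0*x = 9 + 0 = 9)
(d(-16) + 48)*(-230) = (9 + 48)*(-230) = 57*(-230) = -13110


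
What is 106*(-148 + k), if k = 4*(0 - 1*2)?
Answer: -16536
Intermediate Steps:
k = -8 (k = 4*(0 - 2) = 4*(-2) = -8)
106*(-148 + k) = 106*(-148 - 8) = 106*(-156) = -16536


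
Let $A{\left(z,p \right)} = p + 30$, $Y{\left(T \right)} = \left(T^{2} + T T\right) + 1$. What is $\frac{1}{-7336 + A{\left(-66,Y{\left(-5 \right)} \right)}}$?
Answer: $- \frac{1}{7255} \approx -0.00013784$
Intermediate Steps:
$Y{\left(T \right)} = 1 + 2 T^{2}$ ($Y{\left(T \right)} = \left(T^{2} + T^{2}\right) + 1 = 2 T^{2} + 1 = 1 + 2 T^{2}$)
$A{\left(z,p \right)} = 30 + p$
$\frac{1}{-7336 + A{\left(-66,Y{\left(-5 \right)} \right)}} = \frac{1}{-7336 + \left(30 + \left(1 + 2 \left(-5\right)^{2}\right)\right)} = \frac{1}{-7336 + \left(30 + \left(1 + 2 \cdot 25\right)\right)} = \frac{1}{-7336 + \left(30 + \left(1 + 50\right)\right)} = \frac{1}{-7336 + \left(30 + 51\right)} = \frac{1}{-7336 + 81} = \frac{1}{-7255} = - \frac{1}{7255}$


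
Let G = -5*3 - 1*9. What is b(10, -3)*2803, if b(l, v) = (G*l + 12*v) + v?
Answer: -782037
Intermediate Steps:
G = -24 (G = -15 - 9 = -24)
b(l, v) = -24*l + 13*v (b(l, v) = (-24*l + 12*v) + v = -24*l + 13*v)
b(10, -3)*2803 = (-24*10 + 13*(-3))*2803 = (-240 - 39)*2803 = -279*2803 = -782037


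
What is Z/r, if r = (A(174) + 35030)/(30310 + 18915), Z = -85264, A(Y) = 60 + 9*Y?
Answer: -262320025/2291 ≈ -1.1450e+5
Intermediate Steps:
r = 36656/49225 (r = ((60 + 9*174) + 35030)/(30310 + 18915) = ((60 + 1566) + 35030)/49225 = (1626 + 35030)*(1/49225) = 36656*(1/49225) = 36656/49225 ≈ 0.74466)
Z/r = -85264/36656/49225 = -85264*49225/36656 = -262320025/2291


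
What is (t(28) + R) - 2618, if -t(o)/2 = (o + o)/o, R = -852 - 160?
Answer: -3634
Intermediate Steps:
R = -1012
t(o) = -4 (t(o) = -2*(o + o)/o = -2*2*o/o = -2*2 = -4)
(t(28) + R) - 2618 = (-4 - 1012) - 2618 = -1016 - 2618 = -3634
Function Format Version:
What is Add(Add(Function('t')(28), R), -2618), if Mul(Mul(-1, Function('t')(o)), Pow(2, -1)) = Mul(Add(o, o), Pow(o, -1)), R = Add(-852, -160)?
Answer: -3634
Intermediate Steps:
R = -1012
Function('t')(o) = -4 (Function('t')(o) = Mul(-2, Mul(Add(o, o), Pow(o, -1))) = Mul(-2, Mul(Mul(2, o), Pow(o, -1))) = Mul(-2, 2) = -4)
Add(Add(Function('t')(28), R), -2618) = Add(Add(-4, -1012), -2618) = Add(-1016, -2618) = -3634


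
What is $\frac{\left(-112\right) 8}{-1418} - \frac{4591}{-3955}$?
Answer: $\frac{5026859}{2804095} \approx 1.7927$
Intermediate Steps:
$\frac{\left(-112\right) 8}{-1418} - \frac{4591}{-3955} = \left(-896\right) \left(- \frac{1}{1418}\right) - - \frac{4591}{3955} = \frac{448}{709} + \frac{4591}{3955} = \frac{5026859}{2804095}$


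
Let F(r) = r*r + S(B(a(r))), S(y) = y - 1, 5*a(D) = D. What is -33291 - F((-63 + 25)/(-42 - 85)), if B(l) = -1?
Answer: -536919725/16129 ≈ -33289.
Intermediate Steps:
a(D) = D/5
S(y) = -1 + y
F(r) = -2 + r**2 (F(r) = r*r + (-1 - 1) = r**2 - 2 = -2 + r**2)
-33291 - F((-63 + 25)/(-42 - 85)) = -33291 - (-2 + ((-63 + 25)/(-42 - 85))**2) = -33291 - (-2 + (-38/(-127))**2) = -33291 - (-2 + (-38*(-1/127))**2) = -33291 - (-2 + (38/127)**2) = -33291 - (-2 + 1444/16129) = -33291 - 1*(-30814/16129) = -33291 + 30814/16129 = -536919725/16129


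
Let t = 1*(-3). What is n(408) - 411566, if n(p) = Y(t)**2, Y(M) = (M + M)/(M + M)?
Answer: -411565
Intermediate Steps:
t = -3
Y(M) = 1 (Y(M) = (2*M)/((2*M)) = (2*M)*(1/(2*M)) = 1)
n(p) = 1 (n(p) = 1**2 = 1)
n(408) - 411566 = 1 - 411566 = -411565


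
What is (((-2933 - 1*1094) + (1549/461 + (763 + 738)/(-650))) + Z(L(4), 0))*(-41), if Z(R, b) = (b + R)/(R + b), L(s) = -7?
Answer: 49449116451/299650 ≈ 1.6502e+5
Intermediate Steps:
Z(R, b) = 1 (Z(R, b) = (R + b)/(R + b) = 1)
(((-2933 - 1*1094) + (1549/461 + (763 + 738)/(-650))) + Z(L(4), 0))*(-41) = (((-2933 - 1*1094) + (1549/461 + (763 + 738)/(-650))) + 1)*(-41) = (((-2933 - 1094) + (1549*(1/461) + 1501*(-1/650))) + 1)*(-41) = ((-4027 + (1549/461 - 1501/650)) + 1)*(-41) = ((-4027 + 314889/299650) + 1)*(-41) = (-1206375661/299650 + 1)*(-41) = -1206076011/299650*(-41) = 49449116451/299650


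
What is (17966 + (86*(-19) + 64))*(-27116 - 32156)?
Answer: -971823712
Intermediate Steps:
(17966 + (86*(-19) + 64))*(-27116 - 32156) = (17966 + (-1634 + 64))*(-59272) = (17966 - 1570)*(-59272) = 16396*(-59272) = -971823712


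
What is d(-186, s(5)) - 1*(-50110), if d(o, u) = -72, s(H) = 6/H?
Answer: 50038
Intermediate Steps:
d(-186, s(5)) - 1*(-50110) = -72 - 1*(-50110) = -72 + 50110 = 50038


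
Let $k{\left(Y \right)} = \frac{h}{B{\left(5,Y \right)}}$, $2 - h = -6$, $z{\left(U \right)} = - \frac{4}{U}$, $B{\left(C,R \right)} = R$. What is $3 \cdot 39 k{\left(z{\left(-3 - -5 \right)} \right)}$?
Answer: $-468$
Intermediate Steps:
$h = 8$ ($h = 2 - -6 = 2 + 6 = 8$)
$k{\left(Y \right)} = \frac{8}{Y}$
$3 \cdot 39 k{\left(z{\left(-3 - -5 \right)} \right)} = 3 \cdot 39 \frac{8}{\left(-4\right) \frac{1}{-3 - -5}} = 117 \frac{8}{\left(-4\right) \frac{1}{-3 + 5}} = 117 \frac{8}{\left(-4\right) \frac{1}{2}} = 117 \frac{8}{-2} = 117 \cdot 8 \left(- \frac{1}{2}\right) = 117 \left(-4\right) = -468$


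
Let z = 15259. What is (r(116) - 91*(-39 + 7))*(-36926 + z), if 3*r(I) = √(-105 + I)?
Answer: -63094304 - 21667*√11/3 ≈ -6.3118e+7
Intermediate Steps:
r(I) = √(-105 + I)/3
(r(116) - 91*(-39 + 7))*(-36926 + z) = (√(-105 + 116)/3 - 91*(-39 + 7))*(-36926 + 15259) = (√11/3 - 91*(-32))*(-21667) = (√11/3 + 2912)*(-21667) = (2912 + √11/3)*(-21667) = -63094304 - 21667*√11/3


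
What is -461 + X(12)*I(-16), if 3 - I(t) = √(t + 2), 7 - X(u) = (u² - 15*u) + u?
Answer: -368 - 31*I*√14 ≈ -368.0 - 115.99*I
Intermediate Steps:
X(u) = 7 - u² + 14*u (X(u) = 7 - ((u² - 15*u) + u) = 7 - (u² - 14*u) = 7 + (-u² + 14*u) = 7 - u² + 14*u)
I(t) = 3 - √(2 + t) (I(t) = 3 - √(t + 2) = 3 - √(2 + t))
-461 + X(12)*I(-16) = -461 + (7 - 1*12² + 14*12)*(3 - √(2 - 16)) = -461 + (7 - 1*144 + 168)*(3 - √(-14)) = -461 + (7 - 144 + 168)*(3 - I*√14) = -461 + 31*(3 - I*√14) = -461 + (93 - 31*I*√14) = -368 - 31*I*√14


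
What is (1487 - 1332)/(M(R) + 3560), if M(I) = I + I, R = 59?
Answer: 155/3678 ≈ 0.042142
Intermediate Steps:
M(I) = 2*I
(1487 - 1332)/(M(R) + 3560) = (1487 - 1332)/(2*59 + 3560) = 155/(118 + 3560) = 155/3678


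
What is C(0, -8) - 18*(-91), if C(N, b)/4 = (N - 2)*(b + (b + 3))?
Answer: 1742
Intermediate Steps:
C(N, b) = 4*(-2 + N)*(3 + 2*b) (C(N, b) = 4*((N - 2)*(b + (b + 3))) = 4*((-2 + N)*(b + (3 + b))) = 4*((-2 + N)*(3 + 2*b)) = 4*(-2 + N)*(3 + 2*b))
C(0, -8) - 18*(-91) = (-24 - 16*(-8) + 12*0 + 8*0*(-8)) - 18*(-91) = (-24 + 128 + 0 + 0) + 1638 = 104 + 1638 = 1742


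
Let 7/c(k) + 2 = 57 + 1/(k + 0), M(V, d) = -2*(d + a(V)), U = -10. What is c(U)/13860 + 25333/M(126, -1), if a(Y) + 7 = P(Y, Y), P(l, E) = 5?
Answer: 229478981/54351 ≈ 4222.2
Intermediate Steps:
a(Y) = -2 (a(Y) = -7 + 5 = -2)
M(V, d) = 4 - 2*d (M(V, d) = -2*(d - 2) = -2*(-2 + d) = 4 - 2*d)
c(k) = 7/(55 + 1/k) (c(k) = 7/(-2 + (57 + 1/(k + 0))) = 7/(-2 + (57 + 1/k)) = 7/(55 + 1/k))
c(U)/13860 + 25333/M(126, -1) = (7*(-10)/(1 + 55*(-10)))/13860 + 25333/(4 - 2*(-1)) = (7*(-10)/(1 - 550))*(1/13860) + 25333/(4 + 2) = (7*(-10)/(-549))*(1/13860) + 25333/6 = (7*(-10)*(-1/549))*(1/13860) + 25333*(⅙) = (70/549)*(1/13860) + 25333/6 = 1/108702 + 25333/6 = 229478981/54351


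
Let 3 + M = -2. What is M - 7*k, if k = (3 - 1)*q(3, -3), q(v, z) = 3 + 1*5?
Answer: -117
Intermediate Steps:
M = -5 (M = -3 - 2 = -5)
q(v, z) = 8 (q(v, z) = 3 + 5 = 8)
k = 16 (k = (3 - 1)*8 = 2*8 = 16)
M - 7*k = -5 - 7*16 = -5 - 112 = -117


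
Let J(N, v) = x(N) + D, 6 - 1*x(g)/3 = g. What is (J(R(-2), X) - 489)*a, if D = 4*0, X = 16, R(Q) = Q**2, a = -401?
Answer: 193683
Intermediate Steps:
x(g) = 18 - 3*g
D = 0
J(N, v) = 18 - 3*N (J(N, v) = (18 - 3*N) + 0 = 18 - 3*N)
(J(R(-2), X) - 489)*a = ((18 - 3*(-2)**2) - 489)*(-401) = ((18 - 3*4) - 489)*(-401) = ((18 - 12) - 489)*(-401) = (6 - 489)*(-401) = -483*(-401) = 193683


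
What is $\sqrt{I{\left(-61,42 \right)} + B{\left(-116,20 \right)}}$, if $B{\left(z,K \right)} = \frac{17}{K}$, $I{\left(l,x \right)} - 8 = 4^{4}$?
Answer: $\frac{\sqrt{26485}}{10} \approx 16.274$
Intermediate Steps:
$I{\left(l,x \right)} = 264$ ($I{\left(l,x \right)} = 8 + 4^{4} = 8 + 256 = 264$)
$\sqrt{I{\left(-61,42 \right)} + B{\left(-116,20 \right)}} = \sqrt{264 + \frac{17}{20}} = \sqrt{\frac{5297}{20}} = \frac{\sqrt{26485}}{10}$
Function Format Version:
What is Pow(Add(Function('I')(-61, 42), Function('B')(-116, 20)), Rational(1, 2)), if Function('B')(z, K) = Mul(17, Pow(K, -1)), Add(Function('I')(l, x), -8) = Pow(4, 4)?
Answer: Mul(Rational(1, 10), Pow(26485, Rational(1, 2))) ≈ 16.274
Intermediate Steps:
Function('I')(l, x) = 264 (Function('I')(l, x) = Add(8, Pow(4, 4)) = Add(8, 256) = 264)
Pow(Add(Function('I')(-61, 42), Function('B')(-116, 20)), Rational(1, 2)) = Pow(Add(264, Mul(17, Pow(20, -1))), Rational(1, 2)) = Pow(Add(264, Mul(17, Rational(1, 20))), Rational(1, 2)) = Pow(Add(264, Rational(17, 20)), Rational(1, 2)) = Pow(Rational(5297, 20), Rational(1, 2)) = Mul(Rational(1, 10), Pow(26485, Rational(1, 2)))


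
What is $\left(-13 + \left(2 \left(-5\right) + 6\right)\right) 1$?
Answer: $-17$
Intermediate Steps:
$\left(-13 + \left(2 \left(-5\right) + 6\right)\right) 1 = \left(-13 + \left(-10 + 6\right)\right) 1 = \left(-13 - 4\right) 1 = \left(-17\right) 1 = -17$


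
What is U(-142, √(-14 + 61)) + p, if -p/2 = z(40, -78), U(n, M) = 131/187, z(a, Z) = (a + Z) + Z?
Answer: 43515/187 ≈ 232.70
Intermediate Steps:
z(a, Z) = a + 2*Z (z(a, Z) = (Z + a) + Z = a + 2*Z)
U(n, M) = 131/187 (U(n, M) = 131*(1/187) = 131/187)
p = 232 (p = -2*(40 + 2*(-78)) = -2*(40 - 156) = -2*(-116) = 232)
U(-142, √(-14 + 61)) + p = 131/187 + 232 = 43515/187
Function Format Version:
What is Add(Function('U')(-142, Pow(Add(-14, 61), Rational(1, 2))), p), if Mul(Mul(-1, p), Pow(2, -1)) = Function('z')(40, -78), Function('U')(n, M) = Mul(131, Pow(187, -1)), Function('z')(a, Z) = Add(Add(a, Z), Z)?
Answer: Rational(43515, 187) ≈ 232.70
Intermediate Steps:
Function('z')(a, Z) = Add(a, Mul(2, Z)) (Function('z')(a, Z) = Add(Add(Z, a), Z) = Add(a, Mul(2, Z)))
Function('U')(n, M) = Rational(131, 187) (Function('U')(n, M) = Mul(131, Rational(1, 187)) = Rational(131, 187))
p = 232 (p = Mul(-2, Add(40, Mul(2, -78))) = Mul(-2, Add(40, -156)) = Mul(-2, -116) = 232)
Add(Function('U')(-142, Pow(Add(-14, 61), Rational(1, 2))), p) = Add(Rational(131, 187), 232) = Rational(43515, 187)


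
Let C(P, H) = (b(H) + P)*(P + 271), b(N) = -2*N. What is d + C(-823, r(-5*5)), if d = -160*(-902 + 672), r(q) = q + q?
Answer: 435896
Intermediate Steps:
r(q) = 2*q
C(P, H) = (271 + P)*(P - 2*H) (C(P, H) = (-2*H + P)*(P + 271) = (P - 2*H)*(271 + P) = (271 + P)*(P - 2*H))
d = 36800 (d = -160*(-230) = 36800)
d + C(-823, r(-5*5)) = 36800 + ((-823)² - 1084*(-5*5) + 271*(-823) - 2*2*(-5*5)*(-823)) = 36800 + (677329 - 1084*(-25) - 223033 - 2*2*(-25)*(-823)) = 36800 + (677329 - 542*(-50) - 223033 - 2*(-50)*(-823)) = 36800 + (677329 + 27100 - 223033 - 82300) = 36800 + 399096 = 435896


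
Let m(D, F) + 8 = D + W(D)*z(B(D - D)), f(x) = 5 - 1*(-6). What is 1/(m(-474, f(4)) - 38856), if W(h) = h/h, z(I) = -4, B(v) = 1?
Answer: -1/39342 ≈ -2.5418e-5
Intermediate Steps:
W(h) = 1
f(x) = 11 (f(x) = 5 + 6 = 11)
m(D, F) = -12 + D (m(D, F) = -8 + (D + 1*(-4)) = -8 + (D - 4) = -8 + (-4 + D) = -12 + D)
1/(m(-474, f(4)) - 38856) = 1/((-12 - 474) - 38856) = 1/(-486 - 38856) = 1/(-39342) = -1/39342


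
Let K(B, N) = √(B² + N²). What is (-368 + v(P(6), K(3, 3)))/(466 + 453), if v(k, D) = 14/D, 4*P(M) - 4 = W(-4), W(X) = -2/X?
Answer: -368/919 + 7*√2/2757 ≈ -0.39684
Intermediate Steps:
P(M) = 9/8 (P(M) = 1 + (-2/(-4))/4 = 1 + (-2*(-¼))/4 = 1 + (¼)*(½) = 1 + ⅛ = 9/8)
(-368 + v(P(6), K(3, 3)))/(466 + 453) = (-368 + 14/(√(3² + 3²)))/(466 + 453) = (-368 + 14/(√(9 + 9)))/919 = (-368 + 14/(√18))*(1/919) = (-368 + 14/((3*√2)))*(1/919) = (-368 + 14*(√2/6))*(1/919) = (-368 + 7*√2/3)*(1/919) = -368/919 + 7*√2/2757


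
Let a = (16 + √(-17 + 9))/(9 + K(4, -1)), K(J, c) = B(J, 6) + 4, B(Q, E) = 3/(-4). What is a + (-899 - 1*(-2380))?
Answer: 72633/49 + 8*I*√2/49 ≈ 1482.3 + 0.23089*I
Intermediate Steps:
B(Q, E) = -¾ (B(Q, E) = 3*(-¼) = -¾)
K(J, c) = 13/4 (K(J, c) = -¾ + 4 = 13/4)
a = 64/49 + 8*I*√2/49 (a = (16 + √(-17 + 9))/(9 + 13/4) = (16 + √(-8))/(49/4) = (16 + 2*I*√2)*(4/49) = 64/49 + 8*I*√2/49 ≈ 1.3061 + 0.23089*I)
a + (-899 - 1*(-2380)) = (64/49 + 8*I*√2/49) + (-899 - 1*(-2380)) = (64/49 + 8*I*√2/49) + (-899 + 2380) = (64/49 + 8*I*√2/49) + 1481 = 72633/49 + 8*I*√2/49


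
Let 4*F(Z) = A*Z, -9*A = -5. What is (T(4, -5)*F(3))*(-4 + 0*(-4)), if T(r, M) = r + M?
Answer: 5/3 ≈ 1.6667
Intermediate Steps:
A = 5/9 (A = -⅑*(-5) = 5/9 ≈ 0.55556)
F(Z) = 5*Z/36 (F(Z) = (5*Z/9)/4 = 5*Z/36)
T(r, M) = M + r
(T(4, -5)*F(3))*(-4 + 0*(-4)) = ((-5 + 4)*((5/36)*3))*(-4 + 0*(-4)) = (-1*5/12)*(-4 + 0) = -5/12*(-4) = 5/3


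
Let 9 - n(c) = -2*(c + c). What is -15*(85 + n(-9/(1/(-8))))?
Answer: -5730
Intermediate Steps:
n(c) = 9 + 4*c (n(c) = 9 - (-2)*(c + c) = 9 - (-2)*2*c = 9 - (-4)*c = 9 + 4*c)
-15*(85 + n(-9/(1/(-8)))) = -15*(85 + (9 + 4*(-9/(1/(-8))))) = -15*(85 + (9 + 4*(-9/(-⅛)))) = -15*(85 + (9 + 4*(-9*(-8)))) = -15*(85 + (9 + 4*72)) = -15*(85 + (9 + 288)) = -15*(85 + 297) = -15*382 = -5730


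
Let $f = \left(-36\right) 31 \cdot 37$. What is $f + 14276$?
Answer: $-27016$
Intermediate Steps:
$f = -41292$ ($f = \left(-1116\right) 37 = -41292$)
$f + 14276 = -41292 + 14276 = -27016$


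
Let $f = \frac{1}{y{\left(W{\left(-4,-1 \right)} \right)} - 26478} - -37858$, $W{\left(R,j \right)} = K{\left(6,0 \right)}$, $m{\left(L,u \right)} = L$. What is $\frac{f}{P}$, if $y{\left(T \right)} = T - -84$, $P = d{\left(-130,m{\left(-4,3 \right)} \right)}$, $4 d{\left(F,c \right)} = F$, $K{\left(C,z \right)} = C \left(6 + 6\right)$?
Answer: $- \frac{199299655}{171093} \approx -1164.9$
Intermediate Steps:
$K{\left(C,z \right)} = 12 C$ ($K{\left(C,z \right)} = C 12 = 12 C$)
$W{\left(R,j \right)} = 72$ ($W{\left(R,j \right)} = 12 \cdot 6 = 72$)
$d{\left(F,c \right)} = \frac{F}{4}$
$P = - \frac{65}{2}$ ($P = \frac{1}{4} \left(-130\right) = - \frac{65}{2} \approx -32.5$)
$y{\left(T \right)} = 84 + T$ ($y{\left(T \right)} = T + 84 = 84 + T$)
$f = \frac{996498275}{26322}$ ($f = \frac{1}{\left(84 + 72\right) - 26478} - -37858 = \frac{1}{156 - 26478} + 37858 = \frac{1}{-26322} + 37858 = - \frac{1}{26322} + 37858 = \frac{996498275}{26322} \approx 37858.0$)
$\frac{f}{P} = \frac{996498275}{26322 \left(- \frac{65}{2}\right)} = \frac{996498275}{26322} \left(- \frac{2}{65}\right) = - \frac{199299655}{171093}$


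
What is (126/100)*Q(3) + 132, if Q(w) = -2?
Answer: 3237/25 ≈ 129.48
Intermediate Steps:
(126/100)*Q(3) + 132 = (126/100)*(-2) + 132 = (126*(1/100))*(-2) + 132 = (63/50)*(-2) + 132 = -63/25 + 132 = 3237/25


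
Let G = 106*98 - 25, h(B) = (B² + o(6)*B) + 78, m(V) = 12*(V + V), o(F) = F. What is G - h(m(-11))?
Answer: -57827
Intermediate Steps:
m(V) = 24*V (m(V) = 12*(2*V) = 24*V)
h(B) = 78 + B² + 6*B (h(B) = (B² + 6*B) + 78 = 78 + B² + 6*B)
G = 10363 (G = 10388 - 25 = 10363)
G - h(m(-11)) = 10363 - (78 + (24*(-11))² + 6*(24*(-11))) = 10363 - (78 + (-264)² + 6*(-264)) = 10363 - (78 + 69696 - 1584) = 10363 - 1*68190 = 10363 - 68190 = -57827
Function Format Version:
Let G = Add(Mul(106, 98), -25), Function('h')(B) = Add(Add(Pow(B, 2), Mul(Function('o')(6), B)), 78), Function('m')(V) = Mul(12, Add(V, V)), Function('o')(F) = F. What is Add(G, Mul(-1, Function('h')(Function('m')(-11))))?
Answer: -57827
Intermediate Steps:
Function('m')(V) = Mul(24, V) (Function('m')(V) = Mul(12, Mul(2, V)) = Mul(24, V))
Function('h')(B) = Add(78, Pow(B, 2), Mul(6, B)) (Function('h')(B) = Add(Add(Pow(B, 2), Mul(6, B)), 78) = Add(78, Pow(B, 2), Mul(6, B)))
G = 10363 (G = Add(10388, -25) = 10363)
Add(G, Mul(-1, Function('h')(Function('m')(-11)))) = Add(10363, Mul(-1, Add(78, Pow(Mul(24, -11), 2), Mul(6, Mul(24, -11))))) = Add(10363, Mul(-1, Add(78, Pow(-264, 2), Mul(6, -264)))) = Add(10363, Mul(-1, Add(78, 69696, -1584))) = Add(10363, Mul(-1, 68190)) = Add(10363, -68190) = -57827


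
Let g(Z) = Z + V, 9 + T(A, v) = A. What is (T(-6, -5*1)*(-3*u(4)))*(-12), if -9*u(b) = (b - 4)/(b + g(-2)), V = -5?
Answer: 0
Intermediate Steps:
T(A, v) = -9 + A
g(Z) = -5 + Z (g(Z) = Z - 5 = -5 + Z)
u(b) = -(-4 + b)/(9*(-7 + b)) (u(b) = -(b - 4)/(9*(b + (-5 - 2))) = -(-4 + b)/(9*(b - 7)) = -(-4 + b)/(9*(-7 + b)))
(T(-6, -5*1)*(-3*u(4)))*(-12) = ((-9 - 6)*(-(4 - 1*4)/(3*(-7 + 4))))*(-12) = -(-45)*(1/9)*(4 - 4)/(-3)*(-12) = -(-45)*(1/9)*(-1/3)*0*(-12) = -(-45)*0*(-12) = -15*0*(-12) = 0*(-12) = 0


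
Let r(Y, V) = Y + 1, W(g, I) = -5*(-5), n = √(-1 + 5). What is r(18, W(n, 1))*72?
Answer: 1368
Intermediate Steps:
n = 2 (n = √4 = 2)
W(g, I) = 25
r(Y, V) = 1 + Y
r(18, W(n, 1))*72 = (1 + 18)*72 = 19*72 = 1368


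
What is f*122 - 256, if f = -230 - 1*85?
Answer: -38686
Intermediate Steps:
f = -315 (f = -230 - 85 = -315)
f*122 - 256 = -315*122 - 256 = -38430 - 256 = -38686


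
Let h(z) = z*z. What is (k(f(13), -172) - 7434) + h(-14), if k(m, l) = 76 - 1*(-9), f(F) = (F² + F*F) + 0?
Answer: -7153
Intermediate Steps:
f(F) = 2*F² (f(F) = (F² + F²) + 0 = 2*F² + 0 = 2*F²)
h(z) = z²
k(m, l) = 85 (k(m, l) = 76 + 9 = 85)
(k(f(13), -172) - 7434) + h(-14) = (85 - 7434) + (-14)² = -7349 + 196 = -7153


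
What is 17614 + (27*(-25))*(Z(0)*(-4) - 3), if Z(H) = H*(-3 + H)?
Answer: 19639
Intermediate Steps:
17614 + (27*(-25))*(Z(0)*(-4) - 3) = 17614 + (27*(-25))*((0*(-3 + 0))*(-4) - 3) = 17614 - 675*((0*(-3))*(-4) - 3) = 17614 - 675*(0*(-4) - 3) = 17614 - 675*(0 - 3) = 17614 - 675*(-3) = 17614 + 2025 = 19639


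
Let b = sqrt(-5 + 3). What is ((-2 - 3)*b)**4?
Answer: 2500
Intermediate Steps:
b = I*sqrt(2) (b = sqrt(-2) = I*sqrt(2) ≈ 1.4142*I)
((-2 - 3)*b)**4 = ((-2 - 3)*(I*sqrt(2)))**4 = (-5*I*sqrt(2))**4 = 2500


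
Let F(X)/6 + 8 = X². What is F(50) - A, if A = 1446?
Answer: 13506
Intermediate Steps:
F(X) = -48 + 6*X²
F(50) - A = (-48 + 6*50²) - 1*1446 = (-48 + 6*2500) - 1446 = (-48 + 15000) - 1446 = 14952 - 1446 = 13506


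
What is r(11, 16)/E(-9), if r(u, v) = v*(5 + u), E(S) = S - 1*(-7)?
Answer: -128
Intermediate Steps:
E(S) = 7 + S (E(S) = S + 7 = 7 + S)
r(11, 16)/E(-9) = (16*(5 + 11))/(7 - 9) = (16*16)/(-2) = 256*(-½) = -128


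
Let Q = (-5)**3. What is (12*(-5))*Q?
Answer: 7500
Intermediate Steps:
Q = -125
(12*(-5))*Q = (12*(-5))*(-125) = -60*(-125) = 7500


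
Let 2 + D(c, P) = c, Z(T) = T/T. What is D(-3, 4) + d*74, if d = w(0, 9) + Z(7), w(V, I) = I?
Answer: 735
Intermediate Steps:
Z(T) = 1
D(c, P) = -2 + c
d = 10 (d = 9 + 1 = 10)
D(-3, 4) + d*74 = (-2 - 3) + 10*74 = -5 + 740 = 735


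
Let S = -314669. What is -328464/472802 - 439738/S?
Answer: 52275783730/74388066269 ≈ 0.70274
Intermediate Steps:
-328464/472802 - 439738/S = -328464/472802 - 439738/(-314669) = -328464*1/472802 - 439738*(-1/314669) = -164232/236401 + 439738/314669 = 52275783730/74388066269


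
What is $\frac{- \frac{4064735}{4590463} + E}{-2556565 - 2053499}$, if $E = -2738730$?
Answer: $\frac{12572042796725}{21162328219632} \approx 0.59408$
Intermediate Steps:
$\frac{- \frac{4064735}{4590463} + E}{-2556565 - 2053499} = \frac{- \frac{4064735}{4590463} - 2738730}{-2556565 - 2053499} = \frac{\left(-4064735\right) \frac{1}{4590463} - 2738730}{-4610064} = \left(- \frac{4064735}{4590463} - 2738730\right) \left(- \frac{1}{4610064}\right) = \left(- \frac{12572042796725}{4590463}\right) \left(- \frac{1}{4610064}\right) = \frac{12572042796725}{21162328219632}$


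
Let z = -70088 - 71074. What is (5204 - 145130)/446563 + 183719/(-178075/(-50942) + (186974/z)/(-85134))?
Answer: 6278285583663341938926123/119458890726549589163 ≈ 52556.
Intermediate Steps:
z = -141162
(5204 - 145130)/446563 + 183719/(-178075/(-50942) + (186974/z)/(-85134)) = (5204 - 145130)/446563 + 183719/(-178075/(-50942) + (186974/(-141162))/(-85134)) = -139926*1/446563 + 183719/(-178075*(-1/50942) + (186974*(-1/141162))*(-1/85134)) = -139926/446563 + 183719/(178075/50942 - 93487/70581*(-1/85134)) = -139926/446563 + 183719/(178075/50942 + 93487/6008842854) = -139926/446563 + 183719/(267507363410201/76525618167117) = -139926/446563 + 183719*(76525618167117/267507363410201) = -139926/446563 + 14059210044044568123/267507363410201 = 6278285583663341938926123/119458890726549589163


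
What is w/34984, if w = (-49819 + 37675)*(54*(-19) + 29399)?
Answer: -43070214/4373 ≈ -9849.1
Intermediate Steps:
w = -344561712 (w = -12144*(-1026 + 29399) = -12144*28373 = -344561712)
w/34984 = -344561712/34984 = -344561712*1/34984 = -43070214/4373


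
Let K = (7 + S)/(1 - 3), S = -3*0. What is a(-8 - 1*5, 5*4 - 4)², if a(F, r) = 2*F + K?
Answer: 3481/4 ≈ 870.25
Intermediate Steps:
S = 0
K = -7/2 (K = (7 + 0)/(1 - 3) = 7/(-2) = 7*(-½) = -7/2 ≈ -3.5000)
a(F, r) = -7/2 + 2*F (a(F, r) = 2*F - 7/2 = -7/2 + 2*F)
a(-8 - 1*5, 5*4 - 4)² = (-7/2 + 2*(-8 - 1*5))² = (-7/2 + 2*(-8 - 5))² = (-7/2 + 2*(-13))² = (-7/2 - 26)² = (-59/2)² = 3481/4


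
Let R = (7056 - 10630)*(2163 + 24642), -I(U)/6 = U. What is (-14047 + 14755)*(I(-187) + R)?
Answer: -67826363184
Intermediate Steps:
I(U) = -6*U
R = -95801070 (R = -3574*26805 = -95801070)
(-14047 + 14755)*(I(-187) + R) = (-14047 + 14755)*(-6*(-187) - 95801070) = 708*(1122 - 95801070) = 708*(-95799948) = -67826363184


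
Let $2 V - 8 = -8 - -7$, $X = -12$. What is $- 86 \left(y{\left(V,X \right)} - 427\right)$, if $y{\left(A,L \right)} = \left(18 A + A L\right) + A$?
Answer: $34615$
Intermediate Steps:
$V = \frac{7}{2}$ ($V = 4 + \frac{-8 - -7}{2} = 4 + \frac{-8 + 7}{2} = 4 + \frac{1}{2} \left(-1\right) = 4 - \frac{1}{2} = \frac{7}{2} \approx 3.5$)
$y{\left(A,L \right)} = 19 A + A L$
$- 86 \left(y{\left(V,X \right)} - 427\right) = - 86 \left(\frac{7 \left(19 - 12\right)}{2} - 427\right) = - 86 \left(\frac{7}{2} \cdot 7 - 427\right) = - 86 \left(\frac{49}{2} - 427\right) = \left(-86\right) \left(- \frac{805}{2}\right) = 34615$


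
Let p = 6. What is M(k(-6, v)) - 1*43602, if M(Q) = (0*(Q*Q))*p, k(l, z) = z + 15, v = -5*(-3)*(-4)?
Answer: -43602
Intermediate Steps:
v = -60 (v = 15*(-4) = -60)
k(l, z) = 15 + z
M(Q) = 0 (M(Q) = (0*(Q*Q))*6 = (0*Q**2)*6 = 0*6 = 0)
M(k(-6, v)) - 1*43602 = 0 - 1*43602 = 0 - 43602 = -43602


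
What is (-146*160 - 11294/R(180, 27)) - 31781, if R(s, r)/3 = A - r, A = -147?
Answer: -14386154/261 ≈ -55119.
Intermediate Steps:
R(s, r) = -441 - 3*r (R(s, r) = 3*(-147 - r) = -441 - 3*r)
(-146*160 - 11294/R(180, 27)) - 31781 = (-146*160 - 11294/(-441 - 3*27)) - 31781 = (-23360 - 11294/(-441 - 81)) - 31781 = (-23360 - 11294/(-522)) - 31781 = (-23360 - 11294*(-1/522)) - 31781 = (-23360 + 5647/261) - 31781 = -6091313/261 - 31781 = -14386154/261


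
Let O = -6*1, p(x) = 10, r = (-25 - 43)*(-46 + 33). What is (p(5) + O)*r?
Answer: 3536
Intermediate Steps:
r = 884 (r = -68*(-13) = 884)
O = -6
(p(5) + O)*r = (10 - 6)*884 = 4*884 = 3536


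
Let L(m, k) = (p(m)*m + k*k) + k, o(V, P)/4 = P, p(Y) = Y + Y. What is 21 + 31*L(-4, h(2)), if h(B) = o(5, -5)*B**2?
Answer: 196933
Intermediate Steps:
p(Y) = 2*Y
o(V, P) = 4*P
h(B) = -20*B**2 (h(B) = (4*(-5))*B**2 = -20*B**2)
L(m, k) = k + k**2 + 2*m**2 (L(m, k) = ((2*m)*m + k*k) + k = (2*m**2 + k**2) + k = (k**2 + 2*m**2) + k = k + k**2 + 2*m**2)
21 + 31*L(-4, h(2)) = 21 + 31*(-20*2**2 + (-20*2**2)**2 + 2*(-4)**2) = 21 + 31*(-20*4 + (-20*4)**2 + 2*16) = 21 + 31*(-80 + (-80)**2 + 32) = 21 + 31*(-80 + 6400 + 32) = 21 + 31*6352 = 21 + 196912 = 196933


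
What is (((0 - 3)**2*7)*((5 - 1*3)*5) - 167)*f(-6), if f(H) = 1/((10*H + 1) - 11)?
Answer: -463/70 ≈ -6.6143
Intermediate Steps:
f(H) = 1/(-10 + 10*H) (f(H) = 1/((1 + 10*H) - 11) = 1/(-10 + 10*H))
(((0 - 3)**2*7)*((5 - 1*3)*5) - 167)*f(-6) = (((0 - 3)**2*7)*((5 - 1*3)*5) - 167)*(1/(10*(-1 - 6))) = (((-3)**2*7)*((5 - 3)*5) - 167)*((1/10)/(-7)) = ((9*7)*(2*5) - 167)*((1/10)*(-1/7)) = (63*10 - 167)*(-1/70) = (630 - 167)*(-1/70) = 463*(-1/70) = -463/70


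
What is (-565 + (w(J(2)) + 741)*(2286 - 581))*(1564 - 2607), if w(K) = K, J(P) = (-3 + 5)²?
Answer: -1324255380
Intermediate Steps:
J(P) = 4 (J(P) = 2² = 4)
(-565 + (w(J(2)) + 741)*(2286 - 581))*(1564 - 2607) = (-565 + (4 + 741)*(2286 - 581))*(1564 - 2607) = (-565 + 745*1705)*(-1043) = (-565 + 1270225)*(-1043) = 1269660*(-1043) = -1324255380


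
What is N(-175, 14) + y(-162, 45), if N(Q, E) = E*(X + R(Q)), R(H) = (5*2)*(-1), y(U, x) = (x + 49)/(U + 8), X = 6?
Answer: -4359/77 ≈ -56.610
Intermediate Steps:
y(U, x) = (49 + x)/(8 + U)
R(H) = -10 (R(H) = 10*(-1) = -10)
N(Q, E) = -4*E (N(Q, E) = E*(6 - 10) = E*(-4) = -4*E)
N(-175, 14) + y(-162, 45) = -4*14 + (49 + 45)/(8 - 162) = -56 + 94/(-154) = -56 - 1/154*94 = -56 - 47/77 = -4359/77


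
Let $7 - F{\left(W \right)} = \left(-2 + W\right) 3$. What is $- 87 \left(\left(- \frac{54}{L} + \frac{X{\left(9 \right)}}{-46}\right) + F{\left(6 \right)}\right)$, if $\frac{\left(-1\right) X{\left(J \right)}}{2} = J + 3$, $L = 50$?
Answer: $\frac{278052}{575} \approx 483.57$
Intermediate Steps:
$X{\left(J \right)} = -6 - 2 J$ ($X{\left(J \right)} = - 2 \left(J + 3\right) = - 2 \left(3 + J\right) = -6 - 2 J$)
$F{\left(W \right)} = 13 - 3 W$ ($F{\left(W \right)} = 7 - \left(-2 + W\right) 3 = 7 - \left(-6 + 3 W\right) = 13 - 3 W$)
$- 87 \left(\left(- \frac{54}{L} + \frac{X{\left(9 \right)}}{-46}\right) + F{\left(6 \right)}\right) = - 87 \left(\left(- \frac{54}{50} + \frac{-6 - 18}{-46}\right) + \left(13 - 18\right)\right) = - 87 \left(\left(\left(-54\right) \frac{1}{50} + \left(-6 - 18\right) \left(- \frac{1}{46}\right)\right) + \left(13 - 18\right)\right) = - 87 \left(\left(- \frac{27}{25} - - \frac{12}{23}\right) - 5\right) = - 87 \left(\left(- \frac{27}{25} + \frac{12}{23}\right) - 5\right) = - 87 \left(- \frac{321}{575} - 5\right) = \left(-87\right) \left(- \frac{3196}{575}\right) = \frac{278052}{575}$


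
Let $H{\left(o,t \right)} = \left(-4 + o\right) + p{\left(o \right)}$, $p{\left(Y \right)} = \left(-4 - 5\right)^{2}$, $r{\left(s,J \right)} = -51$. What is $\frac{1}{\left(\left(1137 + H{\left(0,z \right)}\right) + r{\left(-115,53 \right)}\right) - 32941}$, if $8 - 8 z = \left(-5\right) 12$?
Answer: $- \frac{1}{31778} \approx -3.1468 \cdot 10^{-5}$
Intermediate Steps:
$p{\left(Y \right)} = 81$ ($p{\left(Y \right)} = \left(-9\right)^{2} = 81$)
$z = \frac{17}{2}$ ($z = 1 - \frac{\left(-5\right) 12}{8} = 1 - - \frac{15}{2} = 1 + \frac{15}{2} = \frac{17}{2} \approx 8.5$)
$H{\left(o,t \right)} = 77 + o$ ($H{\left(o,t \right)} = \left(-4 + o\right) + 81 = 77 + o$)
$\frac{1}{\left(\left(1137 + H{\left(0,z \right)}\right) + r{\left(-115,53 \right)}\right) - 32941} = \frac{1}{\left(\left(1137 + \left(77 + 0\right)\right) - 51\right) - 32941} = \frac{1}{\left(\left(1137 + 77\right) - 51\right) - 32941} = \frac{1}{\left(1214 - 51\right) - 32941} = \frac{1}{1163 - 32941} = \frac{1}{-31778} = - \frac{1}{31778}$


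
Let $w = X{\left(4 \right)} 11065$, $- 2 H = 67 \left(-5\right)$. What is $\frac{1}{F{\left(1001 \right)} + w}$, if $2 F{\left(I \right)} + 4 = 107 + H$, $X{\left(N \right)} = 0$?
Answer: $\frac{4}{541} \approx 0.0073937$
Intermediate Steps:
$H = \frac{335}{2}$ ($H = - \frac{67 \left(-5\right)}{2} = \left(- \frac{1}{2}\right) \left(-335\right) = \frac{335}{2} \approx 167.5$)
$F{\left(I \right)} = \frac{541}{4}$ ($F{\left(I \right)} = -2 + \frac{107 + \frac{335}{2}}{2} = -2 + \frac{1}{2} \cdot \frac{549}{2} = -2 + \frac{549}{4} = \frac{541}{4}$)
$w = 0$ ($w = 0 \cdot 11065 = 0$)
$\frac{1}{F{\left(1001 \right)} + w} = \frac{1}{\frac{541}{4} + 0} = \frac{1}{\frac{541}{4}} = \frac{4}{541}$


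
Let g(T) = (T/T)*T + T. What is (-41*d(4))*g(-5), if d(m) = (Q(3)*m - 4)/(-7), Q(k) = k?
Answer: -3280/7 ≈ -468.57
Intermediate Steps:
g(T) = 2*T (g(T) = 1*T + T = T + T = 2*T)
d(m) = 4/7 - 3*m/7 (d(m) = (3*m - 4)/(-7) = (-4 + 3*m)*(-⅐) = 4/7 - 3*m/7)
(-41*d(4))*g(-5) = (-41*(4/7 - 3/7*4))*(2*(-5)) = -41*(4/7 - 12/7)*(-10) = -41*(-8/7)*(-10) = (328/7)*(-10) = -3280/7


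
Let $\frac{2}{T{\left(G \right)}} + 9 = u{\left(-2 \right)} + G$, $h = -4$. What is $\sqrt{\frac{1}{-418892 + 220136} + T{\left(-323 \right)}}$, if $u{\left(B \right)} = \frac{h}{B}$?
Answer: $\frac{i \sqrt{20134452085}}{1821930} \approx 0.077882 i$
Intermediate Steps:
$u{\left(B \right)} = - \frac{4}{B}$
$T{\left(G \right)} = \frac{2}{-7 + G}$ ($T{\left(G \right)} = \frac{2}{-9 + \left(- \frac{4}{-2} + G\right)} = \frac{2}{-9 + \left(\left(-4\right) \left(- \frac{1}{2}\right) + G\right)} = \frac{2}{-9 + \left(2 + G\right)} = \frac{2}{-7 + G}$)
$\sqrt{\frac{1}{-418892 + 220136} + T{\left(-323 \right)}} = \sqrt{\frac{1}{-418892 + 220136} + \frac{2}{-7 - 323}} = \sqrt{\frac{1}{-198756} + \frac{2}{-330}} = \sqrt{- \frac{1}{198756} + 2 \left(- \frac{1}{330}\right)} = \sqrt{- \frac{1}{198756} - \frac{1}{165}} = \sqrt{- \frac{66307}{10931580}} = \frac{i \sqrt{20134452085}}{1821930}$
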